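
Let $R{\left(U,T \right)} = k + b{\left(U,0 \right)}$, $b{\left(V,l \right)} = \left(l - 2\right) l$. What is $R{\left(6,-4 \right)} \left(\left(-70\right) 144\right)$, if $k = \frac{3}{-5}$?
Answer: $6048$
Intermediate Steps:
$b{\left(V,l \right)} = l \left(-2 + l\right)$ ($b{\left(V,l \right)} = \left(-2 + l\right) l = l \left(-2 + l\right)$)
$k = - \frac{3}{5}$ ($k = 3 \left(- \frac{1}{5}\right) = - \frac{3}{5} \approx -0.6$)
$R{\left(U,T \right)} = - \frac{3}{5}$ ($R{\left(U,T \right)} = - \frac{3}{5} + 0 \left(-2 + 0\right) = - \frac{3}{5} + 0 \left(-2\right) = - \frac{3}{5} + 0 = - \frac{3}{5}$)
$R{\left(6,-4 \right)} \left(\left(-70\right) 144\right) = - \frac{3 \left(\left(-70\right) 144\right)}{5} = \left(- \frac{3}{5}\right) \left(-10080\right) = 6048$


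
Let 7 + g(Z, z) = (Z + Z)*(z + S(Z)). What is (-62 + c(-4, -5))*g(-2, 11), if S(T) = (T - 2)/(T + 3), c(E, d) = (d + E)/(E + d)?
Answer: 2135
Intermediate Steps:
c(E, d) = 1 (c(E, d) = (E + d)/(E + d) = 1)
S(T) = (-2 + T)/(3 + T)
g(Z, z) = -7 + 2*Z*(z + (-2 + Z)/(3 + Z)) (g(Z, z) = -7 + (Z + Z)*(z + (-2 + Z)/(3 + Z)) = -7 + (2*Z)*(z + (-2 + Z)/(3 + Z)) = -7 + 2*Z*(z + (-2 + Z)/(3 + Z)))
(-62 + c(-4, -5))*g(-2, 11) = (-62 + 1)*(((-7 + 2*(-2)*11)*(3 - 2) + 2*(-2)*(-2 - 2))/(3 - 2)) = -61*((-7 - 44)*1 + 2*(-2)*(-4))/1 = -61*(-51*1 + 16) = -61*(-51 + 16) = -61*(-35) = 2135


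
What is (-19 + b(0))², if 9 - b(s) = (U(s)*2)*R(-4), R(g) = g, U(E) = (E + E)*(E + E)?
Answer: 100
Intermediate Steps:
U(E) = 4*E² (U(E) = (2*E)*(2*E) = 4*E²)
b(s) = 9 + 32*s² (b(s) = 9 - (4*s²)*2*(-4) = 9 - 8*s²*(-4) = 9 - (-32)*s² = 9 + 32*s²)
(-19 + b(0))² = (-19 + (9 + 32*0²))² = (-19 + (9 + 32*0))² = (-19 + (9 + 0))² = (-19 + 9)² = (-10)² = 100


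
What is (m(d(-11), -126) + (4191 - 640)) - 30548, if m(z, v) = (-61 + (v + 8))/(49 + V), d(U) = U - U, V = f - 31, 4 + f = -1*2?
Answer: -324143/12 ≈ -27012.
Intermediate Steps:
f = -6 (f = -4 - 1*2 = -4 - 2 = -6)
V = -37 (V = -6 - 31 = -37)
d(U) = 0
m(z, v) = -53/12 + v/12 (m(z, v) = (-61 + (v + 8))/(49 - 37) = (-61 + (8 + v))/12 = (-53 + v)*(1/12) = -53/12 + v/12)
(m(d(-11), -126) + (4191 - 640)) - 30548 = ((-53/12 + (1/12)*(-126)) + (4191 - 640)) - 30548 = ((-53/12 - 21/2) + 3551) - 30548 = (-179/12 + 3551) - 30548 = 42433/12 - 30548 = -324143/12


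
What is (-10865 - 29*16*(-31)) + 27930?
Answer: 31449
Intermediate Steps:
(-10865 - 29*16*(-31)) + 27930 = (-10865 - 464*(-31)) + 27930 = (-10865 + 14384) + 27930 = 3519 + 27930 = 31449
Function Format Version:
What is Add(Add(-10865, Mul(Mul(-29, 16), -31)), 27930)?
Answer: 31449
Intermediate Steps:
Add(Add(-10865, Mul(Mul(-29, 16), -31)), 27930) = Add(Add(-10865, Mul(-464, -31)), 27930) = Add(Add(-10865, 14384), 27930) = Add(3519, 27930) = 31449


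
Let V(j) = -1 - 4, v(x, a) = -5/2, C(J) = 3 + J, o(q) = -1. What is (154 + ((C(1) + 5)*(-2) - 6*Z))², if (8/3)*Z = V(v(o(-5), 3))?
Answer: 346921/16 ≈ 21683.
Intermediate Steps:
v(x, a) = -5/2 (v(x, a) = -5*½ = -5/2)
V(j) = -5
Z = -15/8 (Z = (3/8)*(-5) = -15/8 ≈ -1.8750)
(154 + ((C(1) + 5)*(-2) - 6*Z))² = (154 + (((3 + 1) + 5)*(-2) - 6*(-15/8)))² = (154 + ((4 + 5)*(-2) + 45/4))² = (154 + (9*(-2) + 45/4))² = (154 + (-18 + 45/4))² = (154 - 27/4)² = (589/4)² = 346921/16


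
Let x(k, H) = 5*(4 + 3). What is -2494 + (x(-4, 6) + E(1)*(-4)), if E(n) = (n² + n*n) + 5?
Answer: -2487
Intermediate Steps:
x(k, H) = 35 (x(k, H) = 5*7 = 35)
E(n) = 5 + 2*n² (E(n) = (n² + n²) + 5 = 2*n² + 5 = 5 + 2*n²)
-2494 + (x(-4, 6) + E(1)*(-4)) = -2494 + (35 + (5 + 2*1²)*(-4)) = -2494 + (35 + (5 + 2*1)*(-4)) = -2494 + (35 + (5 + 2)*(-4)) = -2494 + (35 + 7*(-4)) = -2494 + (35 - 28) = -2494 + 7 = -2487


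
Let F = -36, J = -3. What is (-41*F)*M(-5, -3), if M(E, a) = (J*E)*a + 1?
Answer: -64944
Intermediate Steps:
M(E, a) = 1 - 3*E*a (M(E, a) = (-3*E)*a + 1 = -3*E*a + 1 = 1 - 3*E*a)
(-41*F)*M(-5, -3) = (-41*(-36))*(1 - 3*(-5)*(-3)) = 1476*(1 - 45) = 1476*(-44) = -64944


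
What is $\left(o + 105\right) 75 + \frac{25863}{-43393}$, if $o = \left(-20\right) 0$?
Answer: $\frac{341694012}{43393} \approx 7874.4$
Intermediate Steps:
$o = 0$
$\left(o + 105\right) 75 + \frac{25863}{-43393} = \left(0 + 105\right) 75 + \frac{25863}{-43393} = 105 \cdot 75 + 25863 \left(- \frac{1}{43393}\right) = 7875 - \frac{25863}{43393} = \frac{341694012}{43393}$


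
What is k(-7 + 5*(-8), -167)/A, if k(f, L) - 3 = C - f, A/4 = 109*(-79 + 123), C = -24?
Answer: 13/9592 ≈ 0.0013553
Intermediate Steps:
A = 19184 (A = 4*(109*(-79 + 123)) = 4*(109*44) = 4*4796 = 19184)
k(f, L) = -21 - f (k(f, L) = 3 + (-24 - f) = -21 - f)
k(-7 + 5*(-8), -167)/A = (-21 - (-7 + 5*(-8)))/19184 = (-21 - (-7 - 40))*(1/19184) = (-21 - 1*(-47))*(1/19184) = (-21 + 47)*(1/19184) = 26*(1/19184) = 13/9592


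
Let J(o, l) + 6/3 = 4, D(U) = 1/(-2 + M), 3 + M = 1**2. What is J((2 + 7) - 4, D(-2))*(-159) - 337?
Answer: -655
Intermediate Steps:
M = -2 (M = -3 + 1**2 = -3 + 1 = -2)
D(U) = -1/4 (D(U) = 1/(-2 - 2) = 1/(-4) = -1/4)
J(o, l) = 2 (J(o, l) = -2 + 4 = 2)
J((2 + 7) - 4, D(-2))*(-159) - 337 = 2*(-159) - 337 = -318 - 337 = -655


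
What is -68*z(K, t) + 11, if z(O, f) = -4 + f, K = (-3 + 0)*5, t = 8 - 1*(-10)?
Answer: -941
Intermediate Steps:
t = 18 (t = 8 + 10 = 18)
K = -15 (K = -3*5 = -15)
-68*z(K, t) + 11 = -68*(-4 + 18) + 11 = -68*14 + 11 = -952 + 11 = -941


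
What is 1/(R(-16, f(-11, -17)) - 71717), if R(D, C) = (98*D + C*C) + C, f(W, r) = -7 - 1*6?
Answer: -1/73129 ≈ -1.3674e-5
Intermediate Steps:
f(W, r) = -13 (f(W, r) = -7 - 6 = -13)
R(D, C) = C + C² + 98*D (R(D, C) = (98*D + C²) + C = (C² + 98*D) + C = C + C² + 98*D)
1/(R(-16, f(-11, -17)) - 71717) = 1/((-13 + (-13)² + 98*(-16)) - 71717) = 1/((-13 + 169 - 1568) - 71717) = 1/(-1412 - 71717) = 1/(-73129) = -1/73129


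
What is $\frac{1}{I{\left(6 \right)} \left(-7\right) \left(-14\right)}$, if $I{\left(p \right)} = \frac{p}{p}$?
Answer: $\frac{1}{98} \approx 0.010204$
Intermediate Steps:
$I{\left(p \right)} = 1$
$\frac{1}{I{\left(6 \right)} \left(-7\right) \left(-14\right)} = \frac{1}{1 \left(-7\right) \left(-14\right)} = \frac{1}{\left(-7\right) \left(-14\right)} = \frac{1}{98}$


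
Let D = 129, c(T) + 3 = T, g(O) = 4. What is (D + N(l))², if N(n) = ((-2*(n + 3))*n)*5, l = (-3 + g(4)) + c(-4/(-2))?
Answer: 16641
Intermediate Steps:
c(T) = -3 + T
l = 0 (l = (-3 + 4) + (-3 - 4/(-2)) = 1 + (-3 - 4*(-½)) = 1 + (-3 + 2) = 1 - 1 = 0)
N(n) = 5*n*(-6 - 2*n) (N(n) = ((-2*(3 + n))*n)*5 = ((-6 - 2*n)*n)*5 = (n*(-6 - 2*n))*5 = 5*n*(-6 - 2*n))
(D + N(l))² = (129 - 10*0*(3 + 0))² = (129 - 10*0*3)² = (129 + 0)² = 129² = 16641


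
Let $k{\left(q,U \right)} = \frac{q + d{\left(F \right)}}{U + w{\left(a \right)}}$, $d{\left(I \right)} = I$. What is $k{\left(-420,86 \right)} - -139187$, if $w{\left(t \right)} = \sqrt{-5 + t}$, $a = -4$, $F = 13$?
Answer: $\frac{1030644733}{7405} + \frac{1221 i}{7405} \approx 1.3918 \cdot 10^{5} + 0.16489 i$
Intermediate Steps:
$k{\left(q,U \right)} = \frac{13 + q}{U + 3 i}$ ($k{\left(q,U \right)} = \frac{q + 13}{U + \sqrt{-5 - 4}} = \frac{13 + q}{U + \sqrt{-9}} = \frac{13 + q}{U + 3 i}$)
$k{\left(-420,86 \right)} - -139187 = \frac{13 - 420}{86 + 3 i} - -139187 = \frac{86 - 3 i}{7405} \left(-407\right) + 139187 = - \frac{407 \left(86 - 3 i\right)}{7405} + 139187 = 139187 - \frac{407 \left(86 - 3 i\right)}{7405}$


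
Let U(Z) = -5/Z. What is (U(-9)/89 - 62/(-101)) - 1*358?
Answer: -28912391/80901 ≈ -357.38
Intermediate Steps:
(U(-9)/89 - 62/(-101)) - 1*358 = (-5/(-9)/89 - 62/(-101)) - 1*358 = (-5*(-1/9)*(1/89) - 62*(-1/101)) - 358 = ((5/9)*(1/89) + 62/101) - 358 = (5/801 + 62/101) - 358 = 50167/80901 - 358 = -28912391/80901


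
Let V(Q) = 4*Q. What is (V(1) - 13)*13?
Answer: -117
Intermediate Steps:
(V(1) - 13)*13 = (4*1 - 13)*13 = (4 - 13)*13 = -9*13 = -117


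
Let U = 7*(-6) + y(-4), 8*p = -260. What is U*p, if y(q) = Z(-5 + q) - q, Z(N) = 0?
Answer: 1235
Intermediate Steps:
y(q) = -q (y(q) = 0 - q = -q)
p = -65/2 (p = (⅛)*(-260) = -65/2 ≈ -32.500)
U = -38 (U = 7*(-6) - 1*(-4) = -42 + 4 = -38)
U*p = -38*(-65/2) = 1235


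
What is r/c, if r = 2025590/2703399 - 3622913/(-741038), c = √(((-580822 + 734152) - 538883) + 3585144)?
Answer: 11295218543707*√3199591/6409809083670641742 ≈ 0.0031521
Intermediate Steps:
c = √3199591 (c = √((153330 - 538883) + 3585144) = √(-385553 + 3585144) = √3199591 ≈ 1788.7)
r = 11295218543707/2003321388162 (r = 2025590*(1/2703399) - 3622913*(-1/741038) = 2025590/2703399 + 3622913/741038 = 11295218543707/2003321388162 ≈ 5.6382)
r/c = 11295218543707/(2003321388162*(√3199591)) = 11295218543707*(√3199591/3199591)/2003321388162 = 11295218543707*√3199591/6409809083670641742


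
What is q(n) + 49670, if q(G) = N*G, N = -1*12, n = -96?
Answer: 50822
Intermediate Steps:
N = -12
q(G) = -12*G
q(n) + 49670 = -12*(-96) + 49670 = 1152 + 49670 = 50822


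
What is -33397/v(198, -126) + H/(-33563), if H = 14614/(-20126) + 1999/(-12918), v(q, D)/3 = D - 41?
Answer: 48570200769113479/728618169440514 ≈ 66.661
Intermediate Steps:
v(q, D) = -123 + 3*D (v(q, D) = 3*(D - 41) = 3*(-41 + D) = -123 + 3*D)
H = -114507763/129993834 (H = 14614*(-1/20126) + 1999*(-1/12918) = -7307/10063 - 1999/12918 = -114507763/129993834 ≈ -0.88087)
-33397/v(198, -126) + H/(-33563) = -33397/(-123 + 3*(-126)) - 114507763/129993834/(-33563) = -33397/(-123 - 378) - 114507763/129993834*(-1/33563) = -33397/(-501) + 114507763/4362983050542 = -33397*(-1/501) + 114507763/4362983050542 = 33397/501 + 114507763/4362983050542 = 48570200769113479/728618169440514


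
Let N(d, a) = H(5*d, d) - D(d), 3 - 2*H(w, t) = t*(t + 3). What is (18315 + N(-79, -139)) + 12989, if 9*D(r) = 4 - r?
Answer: 509297/18 ≈ 28294.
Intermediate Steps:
H(w, t) = 3/2 - t*(3 + t)/2 (H(w, t) = 3/2 - t*(t + 3)/2 = 3/2 - t*(3 + t)/2)
D(r) = 4/9 - r/9 (D(r) = (4 - r)/9 = 4/9 - r/9)
N(d, a) = 19/18 - 25*d/18 - d²/2 (N(d, a) = (3/2 - 3*d/2 - d²/2) - (4/9 - d/9) = (3/2 - 3*d/2 - d²/2) + (-4/9 + d/9) = 19/18 - 25*d/18 - d²/2)
(18315 + N(-79, -139)) + 12989 = (18315 + (19/18 - 25/18*(-79) - ½*(-79)²)) + 12989 = (18315 + (19/18 + 1975/18 - ½*6241)) + 12989 = (18315 + (19/18 + 1975/18 - 6241/2)) + 12989 = (18315 - 54175/18) + 12989 = 275495/18 + 12989 = 509297/18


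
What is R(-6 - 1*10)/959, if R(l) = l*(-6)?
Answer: 96/959 ≈ 0.10010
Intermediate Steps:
R(l) = -6*l
R(-6 - 1*10)/959 = -6*(-6 - 1*10)/959 = -6*(-6 - 10)*(1/959) = -6*(-16)*(1/959) = 96*(1/959) = 96/959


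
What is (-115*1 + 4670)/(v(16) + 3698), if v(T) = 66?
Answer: 4555/3764 ≈ 1.2101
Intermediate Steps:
(-115*1 + 4670)/(v(16) + 3698) = (-115*1 + 4670)/(66 + 3698) = (-115 + 4670)/3764 = 4555*(1/3764) = 4555/3764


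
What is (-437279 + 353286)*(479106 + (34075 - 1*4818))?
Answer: -42698933459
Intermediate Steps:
(-437279 + 353286)*(479106 + (34075 - 1*4818)) = -83993*(479106 + (34075 - 4818)) = -83993*(479106 + 29257) = -83993*508363 = -42698933459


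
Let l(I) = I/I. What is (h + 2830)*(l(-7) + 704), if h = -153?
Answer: 1887285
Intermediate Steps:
l(I) = 1
(h + 2830)*(l(-7) + 704) = (-153 + 2830)*(1 + 704) = 2677*705 = 1887285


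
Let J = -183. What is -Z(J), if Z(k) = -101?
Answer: 101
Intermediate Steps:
-Z(J) = -1*(-101) = 101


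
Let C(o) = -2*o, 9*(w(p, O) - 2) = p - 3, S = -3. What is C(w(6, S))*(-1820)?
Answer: 25480/3 ≈ 8493.3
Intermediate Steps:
w(p, O) = 5/3 + p/9 (w(p, O) = 2 + (p - 3)/9 = 2 + (-3 + p)/9 = 2 + (-1/3 + p/9) = 5/3 + p/9)
C(w(6, S))*(-1820) = -2*(5/3 + (1/9)*6)*(-1820) = -2*(5/3 + 2/3)*(-1820) = -2*7/3*(-1820) = -14/3*(-1820) = 25480/3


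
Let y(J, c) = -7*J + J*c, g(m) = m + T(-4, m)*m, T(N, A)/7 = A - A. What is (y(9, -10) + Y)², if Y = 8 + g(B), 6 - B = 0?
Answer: 19321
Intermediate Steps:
B = 6 (B = 6 - 1*0 = 6 + 0 = 6)
T(N, A) = 0 (T(N, A) = 7*(A - A) = 7*0 = 0)
g(m) = m (g(m) = m + 0*m = m + 0 = m)
Y = 14 (Y = 8 + 6 = 14)
(y(9, -10) + Y)² = (9*(-7 - 10) + 14)² = (9*(-17) + 14)² = (-153 + 14)² = (-139)² = 19321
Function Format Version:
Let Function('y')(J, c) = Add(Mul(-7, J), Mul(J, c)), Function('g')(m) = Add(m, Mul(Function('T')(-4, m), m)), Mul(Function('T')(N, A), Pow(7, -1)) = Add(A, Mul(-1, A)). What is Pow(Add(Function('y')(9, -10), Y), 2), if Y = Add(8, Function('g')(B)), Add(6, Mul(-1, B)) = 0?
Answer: 19321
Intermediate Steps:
B = 6 (B = Add(6, Mul(-1, 0)) = Add(6, 0) = 6)
Function('T')(N, A) = 0 (Function('T')(N, A) = Mul(7, Add(A, Mul(-1, A))) = Mul(7, 0) = 0)
Function('g')(m) = m (Function('g')(m) = Add(m, Mul(0, m)) = Add(m, 0) = m)
Y = 14 (Y = Add(8, 6) = 14)
Pow(Add(Function('y')(9, -10), Y), 2) = Pow(Add(Mul(9, Add(-7, -10)), 14), 2) = Pow(Add(Mul(9, -17), 14), 2) = Pow(Add(-153, 14), 2) = Pow(-139, 2) = 19321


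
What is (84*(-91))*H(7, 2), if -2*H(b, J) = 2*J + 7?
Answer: 42042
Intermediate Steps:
H(b, J) = -7/2 - J (H(b, J) = -(2*J + 7)/2 = -(7 + 2*J)/2 = -7/2 - J)
(84*(-91))*H(7, 2) = (84*(-91))*(-7/2 - 1*2) = -7644*(-7/2 - 2) = -7644*(-11/2) = 42042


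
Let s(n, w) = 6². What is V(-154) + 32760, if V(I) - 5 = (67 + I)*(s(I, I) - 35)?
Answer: 32678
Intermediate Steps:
s(n, w) = 36
V(I) = 72 + I (V(I) = 5 + (67 + I)*(36 - 35) = 5 + (67 + I)*1 = 5 + (67 + I) = 72 + I)
V(-154) + 32760 = (72 - 154) + 32760 = -82 + 32760 = 32678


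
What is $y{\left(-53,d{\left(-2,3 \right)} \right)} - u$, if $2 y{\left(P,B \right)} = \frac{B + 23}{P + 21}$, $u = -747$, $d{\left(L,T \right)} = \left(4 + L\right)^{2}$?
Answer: $\frac{47781}{64} \approx 746.58$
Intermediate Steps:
$y{\left(P,B \right)} = \frac{23 + B}{2 \left(21 + P\right)}$ ($y{\left(P,B \right)} = \frac{\left(B + 23\right) \frac{1}{P + 21}}{2} = \frac{\left(23 + B\right) \frac{1}{21 + P}}{2} = \frac{\frac{1}{21 + P} \left(23 + B\right)}{2} = \frac{23 + B}{2 \left(21 + P\right)}$)
$y{\left(-53,d{\left(-2,3 \right)} \right)} - u = \frac{23 + \left(4 - 2\right)^{2}}{2 \left(21 - 53\right)} - -747 = \frac{23 + 2^{2}}{2 \left(-32\right)} + 747 = \frac{1}{2} \left(- \frac{1}{32}\right) \left(23 + 4\right) + 747 = \frac{1}{2} \left(- \frac{1}{32}\right) 27 + 747 = - \frac{27}{64} + 747 = \frac{47781}{64}$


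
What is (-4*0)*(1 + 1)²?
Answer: 0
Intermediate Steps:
(-4*0)*(1 + 1)² = 0*2² = 0*4 = 0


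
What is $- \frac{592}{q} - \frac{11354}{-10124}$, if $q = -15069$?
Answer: $\frac{88543417}{76279278} \approx 1.1608$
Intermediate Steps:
$- \frac{592}{q} - \frac{11354}{-10124} = - \frac{592}{-15069} - \frac{11354}{-10124} = \left(-592\right) \left(- \frac{1}{15069}\right) - - \frac{5677}{5062} = \frac{592}{15069} + \frac{5677}{5062} = \frac{88543417}{76279278}$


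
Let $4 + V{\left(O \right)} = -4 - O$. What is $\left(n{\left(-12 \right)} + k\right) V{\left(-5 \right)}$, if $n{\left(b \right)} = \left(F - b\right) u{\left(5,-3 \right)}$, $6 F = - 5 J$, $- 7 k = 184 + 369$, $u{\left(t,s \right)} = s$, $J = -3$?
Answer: $\frac{735}{2} \approx 367.5$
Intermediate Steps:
$k = -79$ ($k = - \frac{184 + 369}{7} = \left(- \frac{1}{7}\right) 553 = -79$)
$V{\left(O \right)} = -8 - O$ ($V{\left(O \right)} = -4 - \left(4 + O\right) = -8 - O$)
$F = \frac{5}{2}$ ($F = \frac{\left(-5\right) \left(-3\right)}{6} = \frac{1}{6} \cdot 15 = \frac{5}{2} \approx 2.5$)
$n{\left(b \right)} = - \frac{15}{2} + 3 b$ ($n{\left(b \right)} = \left(\frac{5}{2} - b\right) \left(-3\right) = - \frac{15}{2} + 3 b$)
$\left(n{\left(-12 \right)} + k\right) V{\left(-5 \right)} = \left(\left(- \frac{15}{2} + 3 \left(-12\right)\right) - 79\right) \left(-8 - -5\right) = \left(\left(- \frac{15}{2} - 36\right) - 79\right) \left(-8 + 5\right) = \left(- \frac{87}{2} - 79\right) \left(-3\right) = \left(- \frac{245}{2}\right) \left(-3\right) = \frac{735}{2}$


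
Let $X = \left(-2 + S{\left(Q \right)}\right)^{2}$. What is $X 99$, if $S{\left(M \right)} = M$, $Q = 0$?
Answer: $396$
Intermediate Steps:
$X = 4$ ($X = \left(-2 + 0\right)^{2} = \left(-2\right)^{2} = 4$)
$X 99 = 4 \cdot 99 = 396$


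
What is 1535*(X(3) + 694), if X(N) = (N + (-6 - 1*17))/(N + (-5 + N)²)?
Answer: 7426330/7 ≈ 1.0609e+6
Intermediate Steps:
X(N) = (-23 + N)/(N + (-5 + N)²) (X(N) = (N + (-6 - 17))/(N + (-5 + N)²) = (N - 23)/(N + (-5 + N)²) = (-23 + N)/(N + (-5 + N)²))
1535*(X(3) + 694) = 1535*((-23 + 3)/(3 + (-5 + 3)²) + 694) = 1535*(-20/(3 + (-2)²) + 694) = 1535*(-20/(3 + 4) + 694) = 1535*(-20/7 + 694) = 1535*(4838/7) = 7426330/7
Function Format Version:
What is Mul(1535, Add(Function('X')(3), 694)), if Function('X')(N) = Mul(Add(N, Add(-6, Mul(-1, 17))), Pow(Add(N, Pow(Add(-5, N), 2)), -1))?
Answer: Rational(7426330, 7) ≈ 1.0609e+6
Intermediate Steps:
Function('X')(N) = Mul(Pow(Add(N, Pow(Add(-5, N), 2)), -1), Add(-23, N)) (Function('X')(N) = Mul(Add(N, Add(-6, -17)), Pow(Add(N, Pow(Add(-5, N), 2)), -1)) = Mul(Add(N, -23), Pow(Add(N, Pow(Add(-5, N), 2)), -1)) = Mul(Add(-23, N), Pow(Add(N, Pow(Add(-5, N), 2)), -1)) = Mul(Pow(Add(N, Pow(Add(-5, N), 2)), -1), Add(-23, N)))
Mul(1535, Add(Function('X')(3), 694)) = Mul(1535, Add(Mul(Pow(Add(3, Pow(Add(-5, 3), 2)), -1), Add(-23, 3)), 694)) = Mul(1535, Add(Mul(Pow(Add(3, Pow(-2, 2)), -1), -20), 694)) = Mul(1535, Add(Mul(Pow(Add(3, 4), -1), -20), 694)) = Mul(1535, Add(Mul(Pow(7, -1), -20), 694)) = Mul(1535, Add(Mul(Rational(1, 7), -20), 694)) = Mul(1535, Add(Rational(-20, 7), 694)) = Mul(1535, Rational(4838, 7)) = Rational(7426330, 7)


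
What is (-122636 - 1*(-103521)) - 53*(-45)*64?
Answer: 133525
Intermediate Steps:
(-122636 - 1*(-103521)) - 53*(-45)*64 = (-122636 + 103521) + 2385*64 = -19115 + 152640 = 133525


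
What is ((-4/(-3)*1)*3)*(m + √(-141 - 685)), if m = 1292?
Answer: 5168 + 4*I*√826 ≈ 5168.0 + 114.96*I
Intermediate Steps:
((-4/(-3)*1)*3)*(m + √(-141 - 685)) = ((-4/(-3)*1)*3)*(1292 + √(-141 - 685)) = ((-4*(-⅓)*1)*3)*(1292 + √(-826)) = (((4/3)*1)*3)*(1292 + I*√826) = ((4/3)*3)*(1292 + I*√826) = 4*(1292 + I*√826) = 5168 + 4*I*√826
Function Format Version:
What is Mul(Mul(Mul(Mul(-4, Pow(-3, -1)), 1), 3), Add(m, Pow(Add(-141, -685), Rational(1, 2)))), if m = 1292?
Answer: Add(5168, Mul(4, I, Pow(826, Rational(1, 2)))) ≈ Add(5168.0, Mul(114.96, I))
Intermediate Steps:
Mul(Mul(Mul(Mul(-4, Pow(-3, -1)), 1), 3), Add(m, Pow(Add(-141, -685), Rational(1, 2)))) = Mul(Mul(Mul(Mul(-4, Pow(-3, -1)), 1), 3), Add(1292, Pow(Add(-141, -685), Rational(1, 2)))) = Mul(Mul(Mul(Mul(-4, Rational(-1, 3)), 1), 3), Add(1292, Pow(-826, Rational(1, 2)))) = Mul(Mul(Mul(Rational(4, 3), 1), 3), Add(1292, Mul(I, Pow(826, Rational(1, 2))))) = Mul(Mul(Rational(4, 3), 3), Add(1292, Mul(I, Pow(826, Rational(1, 2))))) = Mul(4, Add(1292, Mul(I, Pow(826, Rational(1, 2))))) = Add(5168, Mul(4, I, Pow(826, Rational(1, 2))))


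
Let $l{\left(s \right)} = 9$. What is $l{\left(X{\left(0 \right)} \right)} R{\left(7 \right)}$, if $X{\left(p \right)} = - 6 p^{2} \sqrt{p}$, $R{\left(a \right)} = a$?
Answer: $63$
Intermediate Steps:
$X{\left(p \right)} = - 6 p^{\frac{5}{2}}$
$l{\left(X{\left(0 \right)} \right)} R{\left(7 \right)} = 9 \cdot 7 = 63$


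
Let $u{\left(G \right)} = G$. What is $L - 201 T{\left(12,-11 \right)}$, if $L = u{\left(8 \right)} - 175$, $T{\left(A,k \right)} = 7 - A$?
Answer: $838$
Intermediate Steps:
$L = -167$ ($L = 8 - 175 = -167$)
$L - 201 T{\left(12,-11 \right)} = -167 - 201 \left(7 - 12\right) = -167 - -1005 = -167 + 1005 = 838$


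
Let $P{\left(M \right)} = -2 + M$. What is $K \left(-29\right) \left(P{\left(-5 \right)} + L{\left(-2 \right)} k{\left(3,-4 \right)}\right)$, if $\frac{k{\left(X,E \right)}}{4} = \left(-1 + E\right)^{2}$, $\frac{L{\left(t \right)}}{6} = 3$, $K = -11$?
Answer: $571967$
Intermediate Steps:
$L{\left(t \right)} = 18$ ($L{\left(t \right)} = 6 \cdot 3 = 18$)
$k{\left(X,E \right)} = 4 \left(-1 + E\right)^{2}$
$K \left(-29\right) \left(P{\left(-5 \right)} + L{\left(-2 \right)} k{\left(3,-4 \right)}\right) = \left(-11\right) \left(-29\right) \left(\left(-2 - 5\right) + 18 \cdot 4 \left(-1 - 4\right)^{2}\right) = 319 \left(-7 + 18 \cdot 4 \left(-5\right)^{2}\right) = 319 \left(-7 + 18 \cdot 4 \cdot 25\right) = 319 \left(-7 + 18 \cdot 100\right) = 319 \left(-7 + 1800\right) = 319 \cdot 1793 = 571967$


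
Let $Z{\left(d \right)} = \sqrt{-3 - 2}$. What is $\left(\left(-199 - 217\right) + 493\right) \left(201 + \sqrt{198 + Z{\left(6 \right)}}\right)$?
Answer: $15477 + 77 \sqrt{198 + i \sqrt{5}} \approx 16561.0 + 6.118 i$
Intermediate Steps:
$Z{\left(d \right)} = i \sqrt{5}$ ($Z{\left(d \right)} = \sqrt{-5} = i \sqrt{5}$)
$\left(\left(-199 - 217\right) + 493\right) \left(201 + \sqrt{198 + Z{\left(6 \right)}}\right) = \left(\left(-199 - 217\right) + 493\right) \left(201 + \sqrt{198 + i \sqrt{5}}\right) = \left(-416 + 493\right) \left(201 + \sqrt{198 + i \sqrt{5}}\right) = 77 \left(201 + \sqrt{198 + i \sqrt{5}}\right) = 15477 + 77 \sqrt{198 + i \sqrt{5}}$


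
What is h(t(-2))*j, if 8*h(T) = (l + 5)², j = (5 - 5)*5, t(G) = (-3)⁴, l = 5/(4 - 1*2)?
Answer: 0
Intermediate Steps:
l = 5/2 (l = 5/(4 - 2) = 5/2 ≈ 2.5000)
t(G) = 81
j = 0 (j = 0*5 = 0)
h(T) = 225/32 (h(T) = (5/2 + 5)²/8 = (15/2)²/8 = (⅛)*(225/4) = 225/32)
h(t(-2))*j = (225/32)*0 = 0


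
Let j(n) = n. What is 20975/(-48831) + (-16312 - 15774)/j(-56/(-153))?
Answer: -119860134449/1367268 ≈ -87664.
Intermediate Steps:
20975/(-48831) + (-16312 - 15774)/j(-56/(-153)) = 20975/(-48831) + (-16312 - 15774)/((-56/(-153))) = 20975*(-1/48831) - 32086/((-56*(-1/153))) = -20975/48831 - 32086/56/153 = -20975/48831 - 32086*153/56 = -20975/48831 - 2454579/28 = -119860134449/1367268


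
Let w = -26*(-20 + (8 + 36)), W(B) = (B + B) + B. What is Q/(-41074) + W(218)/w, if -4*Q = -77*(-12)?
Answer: -202411/194168 ≈ -1.0425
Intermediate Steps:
Q = -231 (Q = -(-77)*(-12)/4 = -1/4*924 = -231)
W(B) = 3*B (W(B) = 2*B + B = 3*B)
w = -624 (w = -26*(-20 + 44) = -26*24 = -624)
Q/(-41074) + W(218)/w = -231/(-41074) + (3*218)/(-624) = -231*(-1/41074) + 654*(-1/624) = 21/3734 - 109/104 = -202411/194168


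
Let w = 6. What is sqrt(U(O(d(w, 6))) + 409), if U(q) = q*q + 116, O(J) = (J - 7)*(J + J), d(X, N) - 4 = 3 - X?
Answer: sqrt(669) ≈ 25.865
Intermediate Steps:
d(X, N) = 7 - X (d(X, N) = 4 + (3 - X) = 7 - X)
O(J) = 2*J*(-7 + J) (O(J) = (-7 + J)*(2*J) = 2*J*(-7 + J))
U(q) = 116 + q**2 (U(q) = q**2 + 116 = 116 + q**2)
sqrt(U(O(d(w, 6))) + 409) = sqrt((116 + (2*(7 - 1*6)*(-7 + (7 - 1*6)))**2) + 409) = sqrt((116 + (2*(7 - 6)*(-7 + (7 - 6)))**2) + 409) = sqrt((116 + (2*1*(-7 + 1))**2) + 409) = sqrt((116 + (2*1*(-6))**2) + 409) = sqrt((116 + (-12)**2) + 409) = sqrt((116 + 144) + 409) = sqrt(260 + 409) = sqrt(669)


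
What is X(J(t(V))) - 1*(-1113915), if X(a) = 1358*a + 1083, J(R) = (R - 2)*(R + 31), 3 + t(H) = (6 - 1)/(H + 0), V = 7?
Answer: 6635166/7 ≈ 9.4788e+5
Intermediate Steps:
t(H) = -3 + 5/H (t(H) = -3 + (6 - 1)/(H + 0) = -3 + 5/H)
J(R) = (-2 + R)*(31 + R)
X(a) = 1083 + 1358*a
X(J(t(V))) - 1*(-1113915) = (1083 + 1358*(-62 + (-3 + 5/7)**2 + 29*(-3 + 5/7))) - 1*(-1113915) = (1083 + 1358*(-62 + (-3 + 5*(1/7))**2 + 29*(-3 + 5*(1/7)))) + 1113915 = (1083 + 1358*(-62 + (-3 + 5/7)**2 + 29*(-3 + 5/7))) + 1113915 = (1083 + 1358*(-62 + (-16/7)**2 + 29*(-16/7))) + 1113915 = (1083 + 1358*(-62 + 256/49 - 464/7)) + 1113915 = (1083 + 1358*(-6030/49)) + 1113915 = (1083 - 1169820/7) + 1113915 = -1162239/7 + 1113915 = 6635166/7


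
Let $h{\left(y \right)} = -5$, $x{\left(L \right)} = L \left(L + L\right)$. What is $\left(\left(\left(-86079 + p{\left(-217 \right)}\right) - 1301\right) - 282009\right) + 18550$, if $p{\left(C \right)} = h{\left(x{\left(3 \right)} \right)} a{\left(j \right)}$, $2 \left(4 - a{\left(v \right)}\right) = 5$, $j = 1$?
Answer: $- \frac{701693}{2} \approx -3.5085 \cdot 10^{5}$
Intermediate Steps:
$x{\left(L \right)} = 2 L^{2}$ ($x{\left(L \right)} = L 2 L = 2 L^{2}$)
$a{\left(v \right)} = \frac{3}{2}$ ($a{\left(v \right)} = 4 - \frac{5}{2} = \frac{3}{2}$)
$p{\left(C \right)} = - \frac{15}{2}$ ($p{\left(C \right)} = \left(-5\right) \frac{3}{2} = - \frac{15}{2}$)
$\left(\left(\left(-86079 + p{\left(-217 \right)}\right) - 1301\right) - 282009\right) + 18550 = \left(\left(\left(-86079 - \frac{15}{2}\right) - 1301\right) - 282009\right) + 18550 = \left(\left(- \frac{172173}{2} - 1301\right) - 282009\right) + 18550 = \left(- \frac{174775}{2} - 282009\right) + 18550 = - \frac{738793}{2} + 18550 = - \frac{701693}{2}$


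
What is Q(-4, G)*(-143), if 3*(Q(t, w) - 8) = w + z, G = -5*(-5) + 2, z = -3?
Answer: -2288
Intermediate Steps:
G = 27 (G = 25 + 2 = 27)
Q(t, w) = 7 + w/3 (Q(t, w) = 8 + (w - 3)/3 = 8 + (-3 + w)/3 = 8 + (-1 + w/3) = 7 + w/3)
Q(-4, G)*(-143) = (7 + (⅓)*27)*(-143) = (7 + 9)*(-143) = 16*(-143) = -2288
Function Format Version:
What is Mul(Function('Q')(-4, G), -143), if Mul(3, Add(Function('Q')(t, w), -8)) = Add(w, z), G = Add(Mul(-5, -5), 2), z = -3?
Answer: -2288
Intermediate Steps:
G = 27 (G = Add(25, 2) = 27)
Function('Q')(t, w) = Add(7, Mul(Rational(1, 3), w)) (Function('Q')(t, w) = Add(8, Mul(Rational(1, 3), Add(w, -3))) = Add(8, Mul(Rational(1, 3), Add(-3, w))) = Add(8, Add(-1, Mul(Rational(1, 3), w))) = Add(7, Mul(Rational(1, 3), w)))
Mul(Function('Q')(-4, G), -143) = Mul(Add(7, Mul(Rational(1, 3), 27)), -143) = Mul(Add(7, 9), -143) = Mul(16, -143) = -2288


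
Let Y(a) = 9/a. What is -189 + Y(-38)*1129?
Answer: -17343/38 ≈ -456.39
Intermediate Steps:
-189 + Y(-38)*1129 = -189 + (9/(-38))*1129 = -189 + (9*(-1/38))*1129 = -189 - 9/38*1129 = -189 - 10161/38 = -17343/38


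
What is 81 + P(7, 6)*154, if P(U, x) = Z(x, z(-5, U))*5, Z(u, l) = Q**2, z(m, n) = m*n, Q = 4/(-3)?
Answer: 13049/9 ≈ 1449.9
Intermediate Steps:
Q = -4/3 (Q = 4*(-1/3) = -4/3 ≈ -1.3333)
Z(u, l) = 16/9 (Z(u, l) = (-4/3)**2 = 16/9)
P(U, x) = 80/9 (P(U, x) = (16/9)*5 = 80/9)
81 + P(7, 6)*154 = 81 + (80/9)*154 = 81 + 12320/9 = 13049/9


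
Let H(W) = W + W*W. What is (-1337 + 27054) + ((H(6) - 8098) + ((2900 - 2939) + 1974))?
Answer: 19596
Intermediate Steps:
H(W) = W + W**2
(-1337 + 27054) + ((H(6) - 8098) + ((2900 - 2939) + 1974)) = (-1337 + 27054) + ((6*(1 + 6) - 8098) + ((2900 - 2939) + 1974)) = 25717 + ((6*7 - 8098) + (-39 + 1974)) = 25717 + ((42 - 8098) + 1935) = 25717 + (-8056 + 1935) = 25717 - 6121 = 19596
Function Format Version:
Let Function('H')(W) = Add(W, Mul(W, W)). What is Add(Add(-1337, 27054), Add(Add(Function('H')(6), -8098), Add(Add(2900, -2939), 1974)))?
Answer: 19596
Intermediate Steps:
Function('H')(W) = Add(W, Pow(W, 2))
Add(Add(-1337, 27054), Add(Add(Function('H')(6), -8098), Add(Add(2900, -2939), 1974))) = Add(Add(-1337, 27054), Add(Add(Mul(6, Add(1, 6)), -8098), Add(Add(2900, -2939), 1974))) = Add(25717, Add(Add(Mul(6, 7), -8098), Add(-39, 1974))) = Add(25717, Add(Add(42, -8098), 1935)) = Add(25717, Add(-8056, 1935)) = Add(25717, -6121) = 19596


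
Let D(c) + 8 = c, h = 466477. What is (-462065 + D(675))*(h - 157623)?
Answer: -142504617892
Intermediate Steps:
D(c) = -8 + c
(-462065 + D(675))*(h - 157623) = (-462065 + (-8 + 675))*(466477 - 157623) = (-462065 + 667)*308854 = -461398*308854 = -142504617892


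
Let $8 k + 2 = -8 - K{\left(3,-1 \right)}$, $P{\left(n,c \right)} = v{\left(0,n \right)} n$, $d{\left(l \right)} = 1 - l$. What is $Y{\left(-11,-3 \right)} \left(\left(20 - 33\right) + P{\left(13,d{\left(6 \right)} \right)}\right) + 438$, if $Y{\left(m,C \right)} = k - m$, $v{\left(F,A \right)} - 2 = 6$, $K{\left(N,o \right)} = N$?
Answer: $\frac{10329}{8} \approx 1291.1$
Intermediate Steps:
$v{\left(F,A \right)} = 8$ ($v{\left(F,A \right)} = 2 + 6 = 8$)
$P{\left(n,c \right)} = 8 n$
$k = - \frac{13}{8}$ ($k = - \frac{1}{4} + \frac{-8 - 3}{8} = - \frac{1}{4} + \frac{1}{8} \left(-11\right) = - \frac{1}{4} - \frac{11}{8} = - \frac{13}{8} \approx -1.625$)
$Y{\left(m,C \right)} = - \frac{13}{8} - m$
$Y{\left(-11,-3 \right)} \left(\left(20 - 33\right) + P{\left(13,d{\left(6 \right)} \right)}\right) + 438 = \left(- \frac{13}{8} - -11\right) \left(\left(20 - 33\right) + 8 \cdot 13\right) + 438 = \left(- \frac{13}{8} + 11\right) \left(-13 + 104\right) + 438 = \frac{75}{8} \cdot 91 + 438 = \frac{6825}{8} + 438 = \frac{10329}{8}$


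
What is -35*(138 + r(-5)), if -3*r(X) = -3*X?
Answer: -4655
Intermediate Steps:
r(X) = X (r(X) = -(-1)*X = X)
-35*(138 + r(-5)) = -35*(138 - 5) = -35*133 = -4655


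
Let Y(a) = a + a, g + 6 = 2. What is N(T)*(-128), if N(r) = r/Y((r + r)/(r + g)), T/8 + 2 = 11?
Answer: -2176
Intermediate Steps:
g = -4 (g = -6 + 2 = -4)
T = 72 (T = -16 + 8*11 = -16 + 88 = 72)
Y(a) = 2*a
N(r) = -1 + r/4 (N(r) = r/((2*((r + r)/(r - 4)))) = r/((2*((2*r)/(-4 + r)))) = r/((2*(2*r/(-4 + r)))) = r/((4*r/(-4 + r))) = r*((-4 + r)/(4*r)) = -1 + r/4)
N(T)*(-128) = (-1 + (¼)*72)*(-128) = (-1 + 18)*(-128) = 17*(-128) = -2176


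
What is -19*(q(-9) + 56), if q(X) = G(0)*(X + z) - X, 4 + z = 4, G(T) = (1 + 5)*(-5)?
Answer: -6365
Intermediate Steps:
G(T) = -30 (G(T) = 6*(-5) = -30)
z = 0 (z = -4 + 4 = 0)
q(X) = -31*X (q(X) = -30*(X + 0) - X = -30*X - X = -31*X)
-19*(q(-9) + 56) = -19*(-31*(-9) + 56) = -19*(279 + 56) = -19*335 = -6365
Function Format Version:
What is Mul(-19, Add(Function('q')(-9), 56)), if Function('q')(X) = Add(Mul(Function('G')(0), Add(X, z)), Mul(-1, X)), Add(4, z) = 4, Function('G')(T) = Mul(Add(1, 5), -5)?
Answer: -6365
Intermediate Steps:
Function('G')(T) = -30 (Function('G')(T) = Mul(6, -5) = -30)
z = 0 (z = Add(-4, 4) = 0)
Function('q')(X) = Mul(-31, X) (Function('q')(X) = Add(Mul(-30, Add(X, 0)), Mul(-1, X)) = Add(Mul(-30, X), Mul(-1, X)) = Mul(-31, X))
Mul(-19, Add(Function('q')(-9), 56)) = Mul(-19, Add(Mul(-31, -9), 56)) = Mul(-19, Add(279, 56)) = Mul(-19, 335) = -6365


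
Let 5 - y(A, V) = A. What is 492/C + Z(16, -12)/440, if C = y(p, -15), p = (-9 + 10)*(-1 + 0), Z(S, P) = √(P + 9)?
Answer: 82 + I*√3/440 ≈ 82.0 + 0.0039365*I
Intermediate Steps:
Z(S, P) = √(9 + P)
p = -1 (p = 1*(-1) = -1)
y(A, V) = 5 - A
C = 6 (C = 5 - 1*(-1) = 5 + 1 = 6)
492/C + Z(16, -12)/440 = 492/6 + √(9 - 12)/440 = 492*(⅙) + √(-3)*(1/440) = 82 + (I*√3)*(1/440) = 82 + I*√3/440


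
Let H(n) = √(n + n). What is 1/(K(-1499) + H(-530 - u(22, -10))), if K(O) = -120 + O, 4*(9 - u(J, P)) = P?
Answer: -1619/2622244 - 19*I*√3/2622244 ≈ -0.00061741 - 1.255e-5*I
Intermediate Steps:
u(J, P) = 9 - P/4
H(n) = √2*√n (H(n) = √(2*n) = √2*√n)
1/(K(-1499) + H(-530 - u(22, -10))) = 1/((-120 - 1499) + √2*√(-530 - (9 - ¼*(-10)))) = 1/(-1619 + √2*√(-530 - (9 + 5/2))) = 1/(-1619 + √2*√(-530 - 1*23/2)) = 1/(-1619 + √2*√(-530 - 23/2)) = 1/(-1619 + √2*√(-1083/2)) = 1/(-1619 + √2*(19*I*√6/2)) = 1/(-1619 + 19*I*√3)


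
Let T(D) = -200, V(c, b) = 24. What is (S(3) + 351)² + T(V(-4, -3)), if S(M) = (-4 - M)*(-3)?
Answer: 138184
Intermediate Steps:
S(M) = 12 + 3*M
(S(3) + 351)² + T(V(-4, -3)) = ((12 + 3*3) + 351)² - 200 = ((12 + 9) + 351)² - 200 = (21 + 351)² - 200 = 372² - 200 = 138384 - 200 = 138184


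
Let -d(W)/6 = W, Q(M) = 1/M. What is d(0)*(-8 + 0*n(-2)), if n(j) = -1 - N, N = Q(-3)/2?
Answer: 0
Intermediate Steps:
N = -⅙ (N = 1/(-3*2) = -⅓*½ = -⅙ ≈ -0.16667)
d(W) = -6*W
n(j) = -⅚ (n(j) = -1 - 1*(-⅙) = -1 + ⅙ = -⅚)
d(0)*(-8 + 0*n(-2)) = (-6*0)*(-8 + 0*(-⅚)) = 0*(-8 + 0) = 0*(-8) = 0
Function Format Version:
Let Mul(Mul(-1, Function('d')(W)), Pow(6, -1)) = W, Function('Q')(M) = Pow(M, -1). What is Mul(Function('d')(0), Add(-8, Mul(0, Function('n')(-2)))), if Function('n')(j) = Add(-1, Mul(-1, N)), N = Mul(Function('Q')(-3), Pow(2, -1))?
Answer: 0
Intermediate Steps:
N = Rational(-1, 6) (N = Mul(Pow(-3, -1), Pow(2, -1)) = Mul(Rational(-1, 3), Rational(1, 2)) = Rational(-1, 6) ≈ -0.16667)
Function('d')(W) = Mul(-6, W)
Function('n')(j) = Rational(-5, 6) (Function('n')(j) = Add(-1, Mul(-1, Rational(-1, 6))) = Add(-1, Rational(1, 6)) = Rational(-5, 6))
Mul(Function('d')(0), Add(-8, Mul(0, Function('n')(-2)))) = Mul(Mul(-6, 0), Add(-8, Mul(0, Rational(-5, 6)))) = Mul(0, Add(-8, 0)) = Mul(0, -8) = 0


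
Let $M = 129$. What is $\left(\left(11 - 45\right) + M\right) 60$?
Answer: $5700$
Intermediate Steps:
$\left(\left(11 - 45\right) + M\right) 60 = \left(\left(11 - 45\right) + 129\right) 60 = \left(-34 + 129\right) 60 = 95 \cdot 60 = 5700$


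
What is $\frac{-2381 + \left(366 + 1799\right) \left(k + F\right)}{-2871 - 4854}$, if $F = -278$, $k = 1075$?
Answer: $- \frac{1723124}{7725} \approx -223.06$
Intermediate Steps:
$\frac{-2381 + \left(366 + 1799\right) \left(k + F\right)}{-2871 - 4854} = \frac{-2381 + \left(366 + 1799\right) \left(1075 - 278\right)}{-2871 - 4854} = \frac{-2381 + 2165 \cdot 797}{-7725} = \left(-2381 + 1725505\right) \left(- \frac{1}{7725}\right) = 1723124 \left(- \frac{1}{7725}\right) = - \frac{1723124}{7725}$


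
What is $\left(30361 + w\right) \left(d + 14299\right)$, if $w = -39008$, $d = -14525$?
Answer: $1954222$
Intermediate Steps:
$\left(30361 + w\right) \left(d + 14299\right) = \left(30361 - 39008\right) \left(-14525 + 14299\right) = \left(-8647\right) \left(-226\right) = 1954222$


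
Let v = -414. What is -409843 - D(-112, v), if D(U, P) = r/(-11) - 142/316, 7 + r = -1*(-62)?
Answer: -64754333/158 ≈ -4.0984e+5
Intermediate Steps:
r = 55 (r = -7 - 1*(-62) = -7 + 62 = 55)
D(U, P) = -861/158 (D(U, P) = 55/(-11) - 142/316 = 55*(-1/11) - 142*1/316 = -5 - 71/158 = -861/158)
-409843 - D(-112, v) = -409843 - 1*(-861/158) = -409843 + 861/158 = -64754333/158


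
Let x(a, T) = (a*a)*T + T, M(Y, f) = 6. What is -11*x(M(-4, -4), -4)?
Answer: 1628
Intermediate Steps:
x(a, T) = T + T*a**2 (x(a, T) = a**2*T + T = T*a**2 + T = T + T*a**2)
-11*x(M(-4, -4), -4) = -(-44)*(1 + 6**2) = -(-44)*(1 + 36) = -(-44)*37 = -11*(-148) = 1628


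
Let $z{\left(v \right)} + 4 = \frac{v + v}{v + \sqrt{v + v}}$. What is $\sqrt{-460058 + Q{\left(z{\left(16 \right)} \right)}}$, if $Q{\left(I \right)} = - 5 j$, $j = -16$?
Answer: $i \sqrt{459978} \approx 678.22 i$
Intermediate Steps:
$z{\left(v \right)} = -4 + \frac{2 v}{v + \sqrt{2} \sqrt{v}}$ ($z{\left(v \right)} = -4 + \frac{v + v}{v + \sqrt{v + v}} = -4 + \frac{2 v}{v + \sqrt{2 v}} = -4 + \frac{2 v}{v + \sqrt{2} \sqrt{v}}$)
$Q{\left(I \right)} = 80$ ($Q{\left(I \right)} = \left(-5\right) \left(-16\right) = 80$)
$\sqrt{-460058 + Q{\left(z{\left(16 \right)} \right)}} = \sqrt{-460058 + 80} = \sqrt{-459978} = i \sqrt{459978}$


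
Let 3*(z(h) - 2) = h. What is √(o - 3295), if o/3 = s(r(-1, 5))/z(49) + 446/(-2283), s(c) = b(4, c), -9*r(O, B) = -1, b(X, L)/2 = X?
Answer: I*√5771049561365/41855 ≈ 57.396*I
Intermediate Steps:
b(X, L) = 2*X
r(O, B) = ⅑ (r(O, B) = -⅑*(-1) = ⅑)
z(h) = 2 + h/3
s(c) = 8 (s(c) = 2*4 = 8)
o = 30262/41855 (o = 3*(8/(2 + (⅓)*49) + 446/(-2283)) = 3*(8/(2 + 49/3) + 446*(-1/2283)) = 3*(8/(55/3) - 446/2283) = 3*(8*(3/55) - 446/2283) = 3*(24/55 - 446/2283) = 3*(30262/125565) = 30262/41855 ≈ 0.72302)
√(o - 3295) = √(30262/41855 - 3295) = √(-137881963/41855) = I*√5771049561365/41855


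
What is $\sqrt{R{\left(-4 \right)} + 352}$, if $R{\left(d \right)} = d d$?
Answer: $4 \sqrt{23} \approx 19.183$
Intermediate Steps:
$R{\left(d \right)} = d^{2}$
$\sqrt{R{\left(-4 \right)} + 352} = \sqrt{\left(-4\right)^{2} + 352} = \sqrt{16 + 352} = \sqrt{368} = 4 \sqrt{23}$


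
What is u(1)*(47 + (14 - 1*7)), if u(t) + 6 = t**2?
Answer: -270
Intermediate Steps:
u(t) = -6 + t**2
u(1)*(47 + (14 - 1*7)) = (-6 + 1**2)*(47 + (14 - 1*7)) = (-6 + 1)*(47 + (14 - 7)) = -5*(47 + 7) = -5*54 = -270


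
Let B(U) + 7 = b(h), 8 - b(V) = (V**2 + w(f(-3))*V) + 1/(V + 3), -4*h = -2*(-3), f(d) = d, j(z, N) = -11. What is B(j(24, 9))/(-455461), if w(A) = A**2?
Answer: -139/5465532 ≈ -2.5432e-5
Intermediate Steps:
h = -3/2 (h = -(-1)*(-3)/2 = -1/4*6 = -3/2 ≈ -1.5000)
b(V) = 8 - V**2 - 1/(3 + V) - 9*V (b(V) = 8 - ((V**2 + (-3)**2*V) + 1/(V + 3)) = 8 - ((V**2 + 9*V) + 1/(3 + V)) = 8 - (V**2 + 1/(3 + V) + 9*V) = 8 + (-V**2 - 1/(3 + V) - 9*V) = 8 - V**2 - 1/(3 + V) - 9*V)
B(U) = 139/12 (B(U) = -7 + (23 - (-3/2)**3 - 19*(-3/2) - 12*(-3/2)**2)/(3 - 3/2) = -7 + (23 - 1*(-27/8) + 57/2 - 12*9/4)/(3/2) = -7 + 2*(23 + 27/8 + 57/2 - 27)/3 = -7 + (2/3)*(223/8) = -7 + 223/12 = 139/12)
B(j(24, 9))/(-455461) = (139/12)/(-455461) = (139/12)*(-1/455461) = -139/5465532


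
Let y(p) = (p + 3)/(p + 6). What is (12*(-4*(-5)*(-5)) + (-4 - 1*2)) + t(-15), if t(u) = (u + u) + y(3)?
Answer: -3706/3 ≈ -1235.3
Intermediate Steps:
y(p) = (3 + p)/(6 + p)
t(u) = ⅔ + 2*u (t(u) = (u + u) + (3 + 3)/(6 + 3) = 2*u + 6/9 = 2*u + (⅑)*6 = 2*u + ⅔ = ⅔ + 2*u)
(12*(-4*(-5)*(-5)) + (-4 - 1*2)) + t(-15) = (12*(-4*(-5)*(-5)) + (-4 - 1*2)) + (⅔ + 2*(-15)) = (12*(20*(-5)) + (-4 - 2)) + (⅔ - 30) = (12*(-100) - 6) - 88/3 = (-1200 - 6) - 88/3 = -1206 - 88/3 = -3706/3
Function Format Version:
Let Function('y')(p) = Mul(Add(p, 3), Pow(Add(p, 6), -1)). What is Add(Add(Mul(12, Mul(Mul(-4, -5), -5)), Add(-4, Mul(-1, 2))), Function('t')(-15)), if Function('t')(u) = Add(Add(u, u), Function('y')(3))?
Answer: Rational(-3706, 3) ≈ -1235.3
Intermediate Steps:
Function('y')(p) = Mul(Pow(Add(6, p), -1), Add(3, p)) (Function('y')(p) = Mul(Add(3, p), Pow(Add(6, p), -1)) = Mul(Pow(Add(6, p), -1), Add(3, p)))
Function('t')(u) = Add(Rational(2, 3), Mul(2, u)) (Function('t')(u) = Add(Add(u, u), Mul(Pow(Add(6, 3), -1), Add(3, 3))) = Add(Mul(2, u), Mul(Pow(9, -1), 6)) = Add(Mul(2, u), Mul(Rational(1, 9), 6)) = Add(Mul(2, u), Rational(2, 3)) = Add(Rational(2, 3), Mul(2, u)))
Add(Add(Mul(12, Mul(Mul(-4, -5), -5)), Add(-4, Mul(-1, 2))), Function('t')(-15)) = Add(Add(Mul(12, Mul(Mul(-4, -5), -5)), Add(-4, Mul(-1, 2))), Add(Rational(2, 3), Mul(2, -15))) = Add(Add(Mul(12, Mul(20, -5)), Add(-4, -2)), Add(Rational(2, 3), -30)) = Add(Add(Mul(12, -100), -6), Rational(-88, 3)) = Add(Add(-1200, -6), Rational(-88, 3)) = Add(-1206, Rational(-88, 3)) = Rational(-3706, 3)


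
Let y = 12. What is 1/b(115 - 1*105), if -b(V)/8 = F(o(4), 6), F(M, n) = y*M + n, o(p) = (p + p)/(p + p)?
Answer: -1/144 ≈ -0.0069444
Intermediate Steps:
o(p) = 1 (o(p) = (2*p)/((2*p)) = (2*p)*(1/(2*p)) = 1)
F(M, n) = n + 12*M (F(M, n) = 12*M + n = n + 12*M)
b(V) = -144 (b(V) = -8*(6 + 12*1) = -8*(6 + 12) = -8*18 = -144)
1/b(115 - 1*105) = 1/(-144) = -1/144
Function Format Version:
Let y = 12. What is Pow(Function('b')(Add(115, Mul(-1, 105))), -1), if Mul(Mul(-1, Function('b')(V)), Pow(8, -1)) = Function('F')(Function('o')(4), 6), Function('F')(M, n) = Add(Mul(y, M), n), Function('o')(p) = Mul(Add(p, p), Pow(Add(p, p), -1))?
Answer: Rational(-1, 144) ≈ -0.0069444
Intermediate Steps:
Function('o')(p) = 1 (Function('o')(p) = Mul(Mul(2, p), Pow(Mul(2, p), -1)) = Mul(Mul(2, p), Mul(Rational(1, 2), Pow(p, -1))) = 1)
Function('F')(M, n) = Add(n, Mul(12, M)) (Function('F')(M, n) = Add(Mul(12, M), n) = Add(n, Mul(12, M)))
Function('b')(V) = -144 (Function('b')(V) = Mul(-8, Add(6, Mul(12, 1))) = Mul(-8, Add(6, 12)) = Mul(-8, 18) = -144)
Pow(Function('b')(Add(115, Mul(-1, 105))), -1) = Pow(-144, -1) = Rational(-1, 144)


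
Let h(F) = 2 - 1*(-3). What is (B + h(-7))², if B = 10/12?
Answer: 1225/36 ≈ 34.028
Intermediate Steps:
h(F) = 5 (h(F) = 2 + 3 = 5)
B = ⅚ (B = 10*(1/12) = ⅚ ≈ 0.83333)
(B + h(-7))² = (⅚ + 5)² = (35/6)² = 1225/36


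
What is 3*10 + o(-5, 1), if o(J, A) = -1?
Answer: 29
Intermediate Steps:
3*10 + o(-5, 1) = 3*10 - 1 = 30 - 1 = 29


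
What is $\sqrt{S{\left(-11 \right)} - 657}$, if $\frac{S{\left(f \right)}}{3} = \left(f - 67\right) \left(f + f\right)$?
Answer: $3 \sqrt{499} \approx 67.015$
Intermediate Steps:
$S{\left(f \right)} = 6 f \left(-67 + f\right)$ ($S{\left(f \right)} = 3 \left(f - 67\right) \left(f + f\right) = 3 \left(-67 + f\right) 2 f = 3 \cdot 2 f \left(-67 + f\right) = 6 f \left(-67 + f\right)$)
$\sqrt{S{\left(-11 \right)} - 657} = \sqrt{6 \left(-11\right) \left(-67 - 11\right) - 657} = \sqrt{6 \left(-11\right) \left(-78\right) - 657} = \sqrt{5148 - 657} = \sqrt{4491} = 3 \sqrt{499}$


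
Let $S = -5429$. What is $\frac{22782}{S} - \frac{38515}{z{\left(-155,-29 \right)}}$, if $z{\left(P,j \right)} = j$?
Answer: $\frac{208437257}{157441} \approx 1323.9$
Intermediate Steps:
$\frac{22782}{S} - \frac{38515}{z{\left(-155,-29 \right)}} = \frac{22782}{-5429} - \frac{38515}{-29} = 22782 \left(- \frac{1}{5429}\right) - - \frac{38515}{29} = - \frac{22782}{5429} + \frac{38515}{29} = \frac{208437257}{157441}$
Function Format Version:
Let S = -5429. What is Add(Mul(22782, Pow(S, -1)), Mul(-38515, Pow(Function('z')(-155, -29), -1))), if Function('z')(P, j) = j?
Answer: Rational(208437257, 157441) ≈ 1323.9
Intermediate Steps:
Add(Mul(22782, Pow(S, -1)), Mul(-38515, Pow(Function('z')(-155, -29), -1))) = Add(Mul(22782, Pow(-5429, -1)), Mul(-38515, Pow(-29, -1))) = Add(Mul(22782, Rational(-1, 5429)), Mul(-38515, Rational(-1, 29))) = Add(Rational(-22782, 5429), Rational(38515, 29)) = Rational(208437257, 157441)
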